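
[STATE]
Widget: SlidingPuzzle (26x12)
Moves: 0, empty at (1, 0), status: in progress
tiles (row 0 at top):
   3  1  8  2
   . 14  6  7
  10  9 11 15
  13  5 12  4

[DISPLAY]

┌────┬────┬────┬────┐     
│  3 │  1 │  8 │  2 │     
├────┼────┼────┼────┤     
│    │ 14 │  6 │  7 │     
├────┼────┼────┼────┤     
│ 10 │  9 │ 11 │ 15 │     
├────┼────┼────┼────┤     
│ 13 │  5 │ 12 │  4 │     
└────┴────┴────┴────┘     
Moves: 0                  
                          
                          


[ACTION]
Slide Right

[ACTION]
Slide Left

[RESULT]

┌────┬────┬────┬────┐     
│  3 │  1 │  8 │  2 │     
├────┼────┼────┼────┤     
│ 14 │    │  6 │  7 │     
├────┼────┼────┼────┤     
│ 10 │  9 │ 11 │ 15 │     
├────┼────┼────┼────┤     
│ 13 │  5 │ 12 │  4 │     
└────┴────┴────┴────┘     
Moves: 1                  
                          
                          


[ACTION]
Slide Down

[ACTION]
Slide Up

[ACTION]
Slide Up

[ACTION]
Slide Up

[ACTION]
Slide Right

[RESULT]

┌────┬────┬────┬────┐     
│  3 │  1 │  8 │  2 │     
├────┼────┼────┼────┤     
│ 14 │  9 │  6 │  7 │     
├────┼────┼────┼────┤     
│ 10 │  5 │ 11 │ 15 │     
├────┼────┼────┼────┤     
│    │ 13 │ 12 │  4 │     
└────┴────┴────┴────┘     
Moves: 6                  
                          
                          


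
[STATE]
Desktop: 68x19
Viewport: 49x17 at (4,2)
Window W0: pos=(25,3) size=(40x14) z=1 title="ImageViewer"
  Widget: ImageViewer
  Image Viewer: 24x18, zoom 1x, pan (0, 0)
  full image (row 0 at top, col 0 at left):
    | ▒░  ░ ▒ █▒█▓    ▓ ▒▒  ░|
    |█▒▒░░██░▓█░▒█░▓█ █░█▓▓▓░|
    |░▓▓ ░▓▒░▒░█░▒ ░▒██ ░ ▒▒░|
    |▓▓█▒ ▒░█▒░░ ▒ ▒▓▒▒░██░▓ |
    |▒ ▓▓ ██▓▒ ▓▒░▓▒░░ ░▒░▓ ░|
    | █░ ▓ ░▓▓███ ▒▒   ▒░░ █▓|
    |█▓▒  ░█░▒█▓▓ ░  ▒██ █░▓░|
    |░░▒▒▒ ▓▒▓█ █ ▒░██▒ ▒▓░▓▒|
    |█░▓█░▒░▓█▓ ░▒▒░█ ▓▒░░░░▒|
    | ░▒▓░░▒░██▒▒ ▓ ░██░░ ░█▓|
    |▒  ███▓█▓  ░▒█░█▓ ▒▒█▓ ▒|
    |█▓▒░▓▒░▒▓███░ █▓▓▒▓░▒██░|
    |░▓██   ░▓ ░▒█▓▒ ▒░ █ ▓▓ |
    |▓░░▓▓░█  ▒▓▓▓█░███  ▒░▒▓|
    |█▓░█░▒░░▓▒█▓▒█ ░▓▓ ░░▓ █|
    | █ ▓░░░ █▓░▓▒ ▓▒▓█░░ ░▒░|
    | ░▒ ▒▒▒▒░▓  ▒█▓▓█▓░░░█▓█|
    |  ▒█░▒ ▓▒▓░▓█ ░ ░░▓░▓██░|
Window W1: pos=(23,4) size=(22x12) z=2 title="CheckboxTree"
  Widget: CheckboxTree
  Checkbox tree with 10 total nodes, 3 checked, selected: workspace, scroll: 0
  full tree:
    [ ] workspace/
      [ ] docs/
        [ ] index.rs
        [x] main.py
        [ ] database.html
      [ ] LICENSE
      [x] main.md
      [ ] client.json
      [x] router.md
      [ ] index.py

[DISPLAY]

                                                 
                     ┏━━━━━━━━━━━━━━━━━━━━━━━━━━━
                   ┏━━━━━━━━━━━━━━━━━━━━┓        
                   ┃ CheckboxTree       ┃────────
                   ┠────────────────────┨▒▒  ░   
                   ┃>[-] workspace/     ┃█▓▓▓░   
                   ┃   [-] docs/        ┃░ ▒▒░   
                   ┃     [ ] index.rs   ┃██░▓    
                   ┃     [x] main.py    ┃▒░▓ ░   
                   ┃     [ ] database.ht┃░░ █▓   
                   ┃   [ ] LICENSE      ┃ █░▓░   
                   ┃   [x] main.md      ┃▒▓░▓▒   
                   ┃   [ ] client.json  ┃░░░░▒   
                   ┗━━━━━━━━━━━━━━━━━━━━┛░ ░█▓   
                     ┗━━━━━━━━━━━━━━━━━━━━━━━━━━━
                                                 
                                                 


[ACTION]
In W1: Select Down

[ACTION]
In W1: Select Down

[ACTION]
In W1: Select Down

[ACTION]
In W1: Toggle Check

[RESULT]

                                                 
                     ┏━━━━━━━━━━━━━━━━━━━━━━━━━━━
                   ┏━━━━━━━━━━━━━━━━━━━━┓        
                   ┃ CheckboxTree       ┃────────
                   ┠────────────────────┨▒▒  ░   
                   ┃ [-] workspace/     ┃█▓▓▓░   
                   ┃   [ ] docs/        ┃░ ▒▒░   
                   ┃     [ ] index.rs   ┃██░▓    
                   ┃>    [ ] main.py    ┃▒░▓ ░   
                   ┃     [ ] database.ht┃░░ █▓   
                   ┃   [ ] LICENSE      ┃ █░▓░   
                   ┃   [x] main.md      ┃▒▓░▓▒   
                   ┃   [ ] client.json  ┃░░░░▒   
                   ┗━━━━━━━━━━━━━━━━━━━━┛░ ░█▓   
                     ┗━━━━━━━━━━━━━━━━━━━━━━━━━━━
                                                 
                                                 


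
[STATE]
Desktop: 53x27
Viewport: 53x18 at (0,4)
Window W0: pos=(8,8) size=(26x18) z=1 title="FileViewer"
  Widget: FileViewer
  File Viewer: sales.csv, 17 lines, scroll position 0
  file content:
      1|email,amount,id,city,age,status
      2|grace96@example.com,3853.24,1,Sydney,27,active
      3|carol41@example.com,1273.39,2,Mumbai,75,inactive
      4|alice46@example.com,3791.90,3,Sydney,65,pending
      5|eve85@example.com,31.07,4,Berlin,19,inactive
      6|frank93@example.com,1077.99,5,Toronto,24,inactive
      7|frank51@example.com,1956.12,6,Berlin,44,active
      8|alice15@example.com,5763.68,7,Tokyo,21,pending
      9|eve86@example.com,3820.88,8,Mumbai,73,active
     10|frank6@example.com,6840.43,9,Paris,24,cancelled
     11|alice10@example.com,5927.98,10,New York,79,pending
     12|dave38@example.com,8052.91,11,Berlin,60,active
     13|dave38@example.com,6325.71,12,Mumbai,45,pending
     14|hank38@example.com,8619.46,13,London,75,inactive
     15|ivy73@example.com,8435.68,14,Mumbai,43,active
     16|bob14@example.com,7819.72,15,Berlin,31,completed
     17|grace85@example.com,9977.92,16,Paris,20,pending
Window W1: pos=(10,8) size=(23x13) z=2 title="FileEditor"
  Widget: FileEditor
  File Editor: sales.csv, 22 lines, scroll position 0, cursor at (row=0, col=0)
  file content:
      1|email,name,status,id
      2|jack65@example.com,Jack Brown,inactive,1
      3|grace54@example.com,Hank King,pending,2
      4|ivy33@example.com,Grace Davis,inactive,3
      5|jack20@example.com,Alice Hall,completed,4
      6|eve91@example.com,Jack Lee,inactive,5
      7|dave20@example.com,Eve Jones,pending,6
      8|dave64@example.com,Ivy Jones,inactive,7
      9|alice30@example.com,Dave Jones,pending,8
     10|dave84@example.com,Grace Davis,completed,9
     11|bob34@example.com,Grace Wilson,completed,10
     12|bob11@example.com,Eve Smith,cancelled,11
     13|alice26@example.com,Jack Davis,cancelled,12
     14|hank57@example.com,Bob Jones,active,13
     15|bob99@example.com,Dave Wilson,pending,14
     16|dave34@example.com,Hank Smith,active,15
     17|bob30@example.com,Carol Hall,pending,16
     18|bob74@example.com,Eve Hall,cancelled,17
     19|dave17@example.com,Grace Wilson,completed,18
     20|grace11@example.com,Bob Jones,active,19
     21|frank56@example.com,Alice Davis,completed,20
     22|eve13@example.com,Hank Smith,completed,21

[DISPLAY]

                                                     
                                                     
                                                     
                                                     
        ┏━┏━━━━━━━━━━━━━━━━━━━━━┓┓                   
        ┃ ┃ FileEditor          ┃┃                   
        ┠─┠─────────────────────┨┨                   
        ┃e┃█mail,name,status,id▲┃┃                   
        ┃g┃jack65@example.com,J█┃┃                   
        ┃c┃grace54@example.com,░┃┃                   
        ┃a┃ivy33@example.com,Gr░┃┃                   
        ┃e┃jack20@example.com,A░┃┃                   
        ┃f┃eve91@example.com,Ja░┃┃                   
        ┃f┃dave20@example.com,E░┃┃                   
        ┃a┃dave64@example.com,I░┃┃                   
        ┃e┃alice30@example.com,▼┃┃                   
        ┃f┗━━━━━━━━━━━━━━━━━━━━━┛┃                   
        ┃alice10@example.com,592░┃                   


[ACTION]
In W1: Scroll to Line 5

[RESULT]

                                                     
                                                     
                                                     
                                                     
        ┏━┏━━━━━━━━━━━━━━━━━━━━━┓┓                   
        ┃ ┃ FileEditor          ┃┃                   
        ┠─┠─────────────────────┨┨                   
        ┃e┃jack20@example.com,A▲┃┃                   
        ┃g┃eve91@example.com,Ja░┃┃                   
        ┃c┃dave20@example.com,E░┃┃                   
        ┃a┃dave64@example.com,I█┃┃                   
        ┃e┃alice30@example.com,░┃┃                   
        ┃f┃dave84@example.com,G░┃┃                   
        ┃f┃bob34@example.com,Gr░┃┃                   
        ┃a┃bob11@example.com,Ev░┃┃                   
        ┃e┃alice26@example.com,▼┃┃                   
        ┃f┗━━━━━━━━━━━━━━━━━━━━━┛┃                   
        ┃alice10@example.com,592░┃                   


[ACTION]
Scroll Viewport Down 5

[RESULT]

        ┃ ┃ FileEditor          ┃┃                   
        ┠─┠─────────────────────┨┨                   
        ┃e┃jack20@example.com,A▲┃┃                   
        ┃g┃eve91@example.com,Ja░┃┃                   
        ┃c┃dave20@example.com,E░┃┃                   
        ┃a┃dave64@example.com,I█┃┃                   
        ┃e┃alice30@example.com,░┃┃                   
        ┃f┃dave84@example.com,G░┃┃                   
        ┃f┃bob34@example.com,Gr░┃┃                   
        ┃a┃bob11@example.com,Ev░┃┃                   
        ┃e┃alice26@example.com,▼┃┃                   
        ┃f┗━━━━━━━━━━━━━━━━━━━━━┛┃                   
        ┃alice10@example.com,592░┃                   
        ┃dave38@example.com,8052░┃                   
        ┃dave38@example.com,6325░┃                   
        ┃hank38@example.com,8619▼┃                   
        ┗━━━━━━━━━━━━━━━━━━━━━━━━┛                   
                                                     


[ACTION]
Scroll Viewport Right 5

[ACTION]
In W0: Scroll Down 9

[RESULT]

        ┃ ┃ FileEditor          ┃┃                   
        ┠─┠─────────────────────┨┨                   
        ┃a┃jack20@example.com,A▲┃┃                   
        ┃e┃eve91@example.com,Ja░┃┃                   
        ┃f┃dave20@example.com,E░┃┃                   
        ┃f┃dave64@example.com,I█┃┃                   
        ┃a┃alice30@example.com,░┃┃                   
        ┃e┃dave84@example.com,G░┃┃                   
        ┃f┃bob34@example.com,Gr░┃┃                   
        ┃a┃bob11@example.com,Ev░┃┃                   
        ┃d┃alice26@example.com,▼┃┃                   
        ┃d┗━━━━━━━━━━━━━━━━━━━━━┛┃                   
        ┃hank38@example.com,8619░┃                   
        ┃ivy73@example.com,8435.░┃                   
        ┃bob14@example.com,7819.█┃                   
        ┃grace85@example.com,997▼┃                   
        ┗━━━━━━━━━━━━━━━━━━━━━━━━┛                   
                                                     


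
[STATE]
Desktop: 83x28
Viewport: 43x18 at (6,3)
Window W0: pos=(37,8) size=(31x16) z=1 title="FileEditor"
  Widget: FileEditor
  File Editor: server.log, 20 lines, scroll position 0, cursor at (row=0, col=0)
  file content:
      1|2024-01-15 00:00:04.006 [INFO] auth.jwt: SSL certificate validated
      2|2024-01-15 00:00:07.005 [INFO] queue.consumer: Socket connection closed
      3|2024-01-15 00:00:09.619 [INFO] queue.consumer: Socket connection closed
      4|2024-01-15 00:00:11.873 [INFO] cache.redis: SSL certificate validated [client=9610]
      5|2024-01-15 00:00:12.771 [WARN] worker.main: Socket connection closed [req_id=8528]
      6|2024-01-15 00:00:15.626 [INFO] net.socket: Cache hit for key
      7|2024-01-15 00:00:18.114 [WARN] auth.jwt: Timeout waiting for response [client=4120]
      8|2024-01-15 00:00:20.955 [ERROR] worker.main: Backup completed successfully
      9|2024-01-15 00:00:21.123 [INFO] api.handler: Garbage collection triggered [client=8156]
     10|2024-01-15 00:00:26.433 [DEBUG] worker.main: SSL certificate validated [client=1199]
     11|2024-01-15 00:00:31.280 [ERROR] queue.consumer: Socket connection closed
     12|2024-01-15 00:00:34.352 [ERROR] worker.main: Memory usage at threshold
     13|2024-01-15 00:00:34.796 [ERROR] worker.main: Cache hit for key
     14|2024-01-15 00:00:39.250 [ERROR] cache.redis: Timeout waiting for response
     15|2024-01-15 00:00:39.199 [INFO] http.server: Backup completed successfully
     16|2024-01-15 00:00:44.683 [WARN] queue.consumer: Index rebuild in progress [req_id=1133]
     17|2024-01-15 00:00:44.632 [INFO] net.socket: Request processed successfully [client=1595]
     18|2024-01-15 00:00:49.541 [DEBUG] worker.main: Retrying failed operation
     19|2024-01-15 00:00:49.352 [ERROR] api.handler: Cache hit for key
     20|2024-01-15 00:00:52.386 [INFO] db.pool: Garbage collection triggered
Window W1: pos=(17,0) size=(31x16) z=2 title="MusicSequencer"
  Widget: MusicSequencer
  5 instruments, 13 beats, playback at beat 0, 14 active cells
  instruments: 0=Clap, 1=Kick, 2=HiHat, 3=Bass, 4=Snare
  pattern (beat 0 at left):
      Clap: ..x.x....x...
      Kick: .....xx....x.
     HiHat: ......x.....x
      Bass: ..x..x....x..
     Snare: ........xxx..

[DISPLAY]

           ┃      ▼123456789012          ┃ 
           ┃  Clap··█·█····█···          ┃ 
           ┃  Kick·····██····█·          ┃ 
           ┃ HiHat······█·····█          ┃ 
           ┃  Bass··█··█····█··          ┃ 
           ┃ Snare········███··          ┃━
           ┃                             ┃r
           ┃                             ┃─
           ┃                             ┃ 
           ┃                             ┃ 
           ┃                             ┃ 
           ┃                             ┃ 
           ┗━━━━━━━━━━━━━━━━━━━━━━━━━━━━━┛ 
                               ┃2024-01-15 
                               ┃2024-01-15 
                               ┃2024-01-15 
                               ┃2024-01-15 
                               ┃2024-01-15 


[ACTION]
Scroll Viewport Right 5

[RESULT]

      ┃      ▼123456789012          ┃      
      ┃  Clap··█·█····█···          ┃      
      ┃  Kick·····██····█·          ┃      
      ┃ HiHat······█·····█          ┃      
      ┃  Bass··█··█····█··          ┃      
      ┃ Snare········███··          ┃━━━━━━
      ┃                             ┃r     
      ┃                             ┃──────
      ┃                             ┃ 00:00
      ┃                             ┃ 00:00
      ┃                             ┃ 00:00
      ┃                             ┃ 00:00
      ┗━━━━━━━━━━━━━━━━━━━━━━━━━━━━━┛ 00:00
                          ┃2024-01-15 00:00
                          ┃2024-01-15 00:00
                          ┃2024-01-15 00:00
                          ┃2024-01-15 00:00
                          ┃2024-01-15 00:00


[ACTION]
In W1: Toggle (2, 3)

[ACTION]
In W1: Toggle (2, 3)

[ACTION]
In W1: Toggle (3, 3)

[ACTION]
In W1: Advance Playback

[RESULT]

      ┃      0▼23456789012          ┃      
      ┃  Clap··█·█····█···          ┃      
      ┃  Kick·····██····█·          ┃      
      ┃ HiHat······█·····█          ┃      
      ┃  Bass··██·█····█··          ┃      
      ┃ Snare········███··          ┃━━━━━━
      ┃                             ┃r     
      ┃                             ┃──────
      ┃                             ┃ 00:00
      ┃                             ┃ 00:00
      ┃                             ┃ 00:00
      ┃                             ┃ 00:00
      ┗━━━━━━━━━━━━━━━━━━━━━━━━━━━━━┛ 00:00
                          ┃2024-01-15 00:00
                          ┃2024-01-15 00:00
                          ┃2024-01-15 00:00
                          ┃2024-01-15 00:00
                          ┃2024-01-15 00:00


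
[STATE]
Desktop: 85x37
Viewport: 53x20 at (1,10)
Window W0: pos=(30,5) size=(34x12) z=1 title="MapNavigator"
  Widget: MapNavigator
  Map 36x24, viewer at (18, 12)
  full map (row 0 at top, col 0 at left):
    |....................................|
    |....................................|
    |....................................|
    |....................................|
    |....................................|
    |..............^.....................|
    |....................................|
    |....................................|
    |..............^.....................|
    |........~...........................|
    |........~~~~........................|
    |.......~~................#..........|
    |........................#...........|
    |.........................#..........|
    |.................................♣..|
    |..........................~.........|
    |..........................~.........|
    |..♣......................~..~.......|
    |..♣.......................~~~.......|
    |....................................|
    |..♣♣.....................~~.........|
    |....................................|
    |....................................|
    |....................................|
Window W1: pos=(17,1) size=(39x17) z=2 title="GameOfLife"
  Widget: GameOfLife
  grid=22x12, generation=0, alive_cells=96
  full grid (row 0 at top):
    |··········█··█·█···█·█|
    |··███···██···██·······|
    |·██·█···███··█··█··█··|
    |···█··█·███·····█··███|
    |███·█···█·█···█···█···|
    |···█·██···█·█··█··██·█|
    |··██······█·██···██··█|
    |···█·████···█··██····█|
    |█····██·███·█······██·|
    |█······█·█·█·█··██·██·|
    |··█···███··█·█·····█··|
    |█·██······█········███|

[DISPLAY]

                ┃···█·██···█·█··█··██·█              
                ┃··██······█·██···██··█              
                ┃···█·████···█··██····█              
                ┃█····██·███·█······██·              
                ┃█······█·█·█·█··██·██·              
                ┃··█···███··█·█·····█··              
                ┃█·██······█········███              
                ┗━━━━━━━━━━━━━━━━━━━━━━━━━━━━━━━━━━━━
                                                     
                                                     
                                                     
                                                     
                                                     
                                                     
                                                     
                                                     
                                                     
                                                     
                                                     
                                                     


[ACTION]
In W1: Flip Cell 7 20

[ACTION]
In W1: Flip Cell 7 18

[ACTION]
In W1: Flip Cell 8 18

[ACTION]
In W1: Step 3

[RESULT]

                ┃·█···█··········████·█              
                ┃·███·█···██··█·███·█·█              
                ┃·█···██·········█·····              
                ┃·█···█·█···████·······              
                ┃···········█··██······              
                ┃··········████········              
                ┃··█████·█·············              
                ┗━━━━━━━━━━━━━━━━━━━━━━━━━━━━━━━━━━━━
                                                     
                                                     
                                                     
                                                     
                                                     
                                                     
                                                     
                                                     
                                                     
                                                     
                                                     
                                                     


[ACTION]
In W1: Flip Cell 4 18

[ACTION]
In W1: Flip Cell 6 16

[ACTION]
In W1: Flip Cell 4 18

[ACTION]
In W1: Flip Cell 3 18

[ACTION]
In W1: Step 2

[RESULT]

                ┃··█·█·█·······██··██··              
                ┃██··██····██···██···█·              
                ┃██··███···██·█·██·····              
                ┃··········█████·█·····              
                ┃·····█····█····█······              
                ┃···█·█····█··██·······              
                ┃···█·█····█···········              
                ┗━━━━━━━━━━━━━━━━━━━━━━━━━━━━━━━━━━━━
                                                     
                                                     
                                                     
                                                     
                                                     
                                                     
                                                     
                                                     
                                                     
                                                     
                                                     
                                                     


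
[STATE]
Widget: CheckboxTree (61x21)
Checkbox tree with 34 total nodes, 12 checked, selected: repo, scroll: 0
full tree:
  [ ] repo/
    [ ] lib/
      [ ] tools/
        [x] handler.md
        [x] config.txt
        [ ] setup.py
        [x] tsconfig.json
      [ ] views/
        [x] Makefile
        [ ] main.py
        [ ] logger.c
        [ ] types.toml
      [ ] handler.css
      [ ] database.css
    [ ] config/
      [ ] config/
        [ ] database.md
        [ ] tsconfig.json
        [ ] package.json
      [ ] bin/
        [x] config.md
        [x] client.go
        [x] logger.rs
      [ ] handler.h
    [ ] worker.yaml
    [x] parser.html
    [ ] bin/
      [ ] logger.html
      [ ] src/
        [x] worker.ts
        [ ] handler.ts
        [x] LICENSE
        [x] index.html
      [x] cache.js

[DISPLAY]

>[-] repo/                                                   
   [-] lib/                                                  
     [-] tools/                                              
       [x] handler.md                                        
       [x] config.txt                                        
       [ ] setup.py                                          
       [x] tsconfig.json                                     
     [-] views/                                              
       [x] Makefile                                          
       [ ] main.py                                           
       [ ] logger.c                                          
       [ ] types.toml                                        
     [ ] handler.css                                         
     [ ] database.css                                        
   [-] config/                                               
     [ ] config/                                             
       [ ] database.md                                       
       [ ] tsconfig.json                                     
       [ ] package.json                                      
     [x] bin/                                                
       [x] config.md                                         


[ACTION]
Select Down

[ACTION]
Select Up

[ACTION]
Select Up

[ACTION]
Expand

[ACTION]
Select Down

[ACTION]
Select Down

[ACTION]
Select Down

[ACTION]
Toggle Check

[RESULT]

 [-] repo/                                                   
   [-] lib/                                                  
     [-] tools/                                              
>      [ ] handler.md                                        
       [x] config.txt                                        
       [ ] setup.py                                          
       [x] tsconfig.json                                     
     [-] views/                                              
       [x] Makefile                                          
       [ ] main.py                                           
       [ ] logger.c                                          
       [ ] types.toml                                        
     [ ] handler.css                                         
     [ ] database.css                                        
   [-] config/                                               
     [ ] config/                                             
       [ ] database.md                                       
       [ ] tsconfig.json                                     
       [ ] package.json                                      
     [x] bin/                                                
       [x] config.md                                         


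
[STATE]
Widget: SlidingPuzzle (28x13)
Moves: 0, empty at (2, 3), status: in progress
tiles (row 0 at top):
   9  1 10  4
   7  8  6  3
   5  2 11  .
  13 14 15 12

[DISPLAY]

┌────┬────┬────┬────┐       
│  9 │  1 │ 10 │  4 │       
├────┼────┼────┼────┤       
│  7 │  8 │  6 │  3 │       
├────┼────┼────┼────┤       
│  5 │  2 │ 11 │    │       
├────┼────┼────┼────┤       
│ 13 │ 14 │ 15 │ 12 │       
└────┴────┴────┴────┘       
Moves: 0                    
                            
                            
                            


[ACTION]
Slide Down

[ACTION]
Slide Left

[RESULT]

┌────┬────┬────┬────┐       
│  9 │  1 │ 10 │  4 │       
├────┼────┼────┼────┤       
│  7 │  8 │  6 │    │       
├────┼────┼────┼────┤       
│  5 │  2 │ 11 │  3 │       
├────┼────┼────┼────┤       
│ 13 │ 14 │ 15 │ 12 │       
└────┴────┴────┴────┘       
Moves: 1                    
                            
                            
                            


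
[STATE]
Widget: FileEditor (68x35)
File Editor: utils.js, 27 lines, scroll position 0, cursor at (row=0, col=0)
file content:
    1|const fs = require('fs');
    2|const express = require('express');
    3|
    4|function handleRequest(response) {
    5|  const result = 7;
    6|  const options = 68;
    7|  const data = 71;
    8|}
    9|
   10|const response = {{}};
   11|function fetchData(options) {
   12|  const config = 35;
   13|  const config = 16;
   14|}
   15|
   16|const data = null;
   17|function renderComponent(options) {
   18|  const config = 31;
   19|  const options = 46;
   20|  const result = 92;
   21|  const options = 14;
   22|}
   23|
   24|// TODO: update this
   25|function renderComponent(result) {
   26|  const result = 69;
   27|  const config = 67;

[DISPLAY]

█onst fs = require('fs');                                          ▲
const express = require('express');                                █
                                                                   ░
function handleRequest(response) {                                 ░
  const result = 7;                                                ░
  const options = 68;                                              ░
  const data = 71;                                                 ░
}                                                                  ░
                                                                   ░
const response = {{}};                                             ░
function fetchData(options) {                                      ░
  const config = 35;                                               ░
  const config = 16;                                               ░
}                                                                  ░
                                                                   ░
const data = null;                                                 ░
function renderComponent(options) {                                ░
  const config = 31;                                               ░
  const options = 46;                                              ░
  const result = 92;                                               ░
  const options = 14;                                              ░
}                                                                  ░
                                                                   ░
// TODO: update this                                               ░
function renderComponent(result) {                                 ░
  const result = 69;                                               ░
  const config = 67;                                               ░
                                                                   ░
                                                                   ░
                                                                   ░
                                                                   ░
                                                                   ░
                                                                   ░
                                                                   ░
                                                                   ▼


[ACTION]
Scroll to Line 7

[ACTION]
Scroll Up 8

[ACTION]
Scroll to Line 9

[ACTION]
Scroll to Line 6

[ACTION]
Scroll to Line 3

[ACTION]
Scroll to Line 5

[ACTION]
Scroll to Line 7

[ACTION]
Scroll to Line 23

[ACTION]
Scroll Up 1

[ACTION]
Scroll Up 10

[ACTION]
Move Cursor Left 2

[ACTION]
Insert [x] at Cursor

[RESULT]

x█onst fs = require('fs');                                         ▲
const express = require('express');                                █
                                                                   ░
function handleRequest(response) {                                 ░
  const result = 7;                                                ░
  const options = 68;                                              ░
  const data = 71;                                                 ░
}                                                                  ░
                                                                   ░
const response = {{}};                                             ░
function fetchData(options) {                                      ░
  const config = 35;                                               ░
  const config = 16;                                               ░
}                                                                  ░
                                                                   ░
const data = null;                                                 ░
function renderComponent(options) {                                ░
  const config = 31;                                               ░
  const options = 46;                                              ░
  const result = 92;                                               ░
  const options = 14;                                              ░
}                                                                  ░
                                                                   ░
// TODO: update this                                               ░
function renderComponent(result) {                                 ░
  const result = 69;                                               ░
  const config = 67;                                               ░
                                                                   ░
                                                                   ░
                                                                   ░
                                                                   ░
                                                                   ░
                                                                   ░
                                                                   ░
                                                                   ▼


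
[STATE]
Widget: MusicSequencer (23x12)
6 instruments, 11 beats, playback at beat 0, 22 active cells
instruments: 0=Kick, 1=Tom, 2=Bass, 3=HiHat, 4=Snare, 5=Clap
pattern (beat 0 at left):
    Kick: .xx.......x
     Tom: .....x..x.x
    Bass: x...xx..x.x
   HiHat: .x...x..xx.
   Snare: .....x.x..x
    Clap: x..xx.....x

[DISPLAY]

      ▼1234567890      
  Kick·██·······█      
   Tom·····█··█·█      
  Bass█···██··█·█      
 HiHat·█···█··██·      
 Snare·····█·█··█      
  Clap█··██·····█      
                       
                       
                       
                       
                       


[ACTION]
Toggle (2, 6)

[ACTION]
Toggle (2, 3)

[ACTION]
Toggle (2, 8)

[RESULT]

      ▼1234567890      
  Kick·██·······█      
   Tom·····█··█·█      
  Bass█··████···█      
 HiHat·█···█··██·      
 Snare·····█·█··█      
  Clap█··██·····█      
                       
                       
                       
                       
                       


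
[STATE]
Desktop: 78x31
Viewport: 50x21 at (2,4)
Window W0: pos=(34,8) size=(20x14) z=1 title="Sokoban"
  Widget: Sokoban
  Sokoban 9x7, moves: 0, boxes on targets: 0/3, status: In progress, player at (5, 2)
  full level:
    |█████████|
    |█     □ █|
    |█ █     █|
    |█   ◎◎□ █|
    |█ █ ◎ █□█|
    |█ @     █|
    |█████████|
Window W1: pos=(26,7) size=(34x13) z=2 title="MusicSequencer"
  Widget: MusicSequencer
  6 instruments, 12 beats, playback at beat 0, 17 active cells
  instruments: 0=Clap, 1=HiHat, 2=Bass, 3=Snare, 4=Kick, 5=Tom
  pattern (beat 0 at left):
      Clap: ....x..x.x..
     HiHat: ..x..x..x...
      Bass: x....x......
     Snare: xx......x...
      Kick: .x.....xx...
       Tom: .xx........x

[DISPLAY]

                                                  
                                                  
                                                  
                        ┏━━━━━━━━━━━━━━━━━━━━━━━━━
                        ┃ MusicSequencer          
                        ┠─────────────────────────
                        ┃      ▼12345678901       
                        ┃  Clap····█··█·█··       
                        ┃ HiHat··█··█··█···       
                        ┃  Bass█····█······       
                        ┃ Snare██······█···       
                        ┃  Kick·█·····██···       
                        ┃   Tom·██········█       
                        ┃                         
                        ┃                         
                        ┗━━━━━━━━━━━━━━━━━━━━━━━━━
                                ┃                 
                                ┗━━━━━━━━━━━━━━━━━
                                                  
                                                  
                                                  


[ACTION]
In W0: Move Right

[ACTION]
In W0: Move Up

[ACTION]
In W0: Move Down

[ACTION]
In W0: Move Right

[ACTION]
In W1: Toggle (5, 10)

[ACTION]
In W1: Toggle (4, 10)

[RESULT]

                                                  
                                                  
                                                  
                        ┏━━━━━━━━━━━━━━━━━━━━━━━━━
                        ┃ MusicSequencer          
                        ┠─────────────────────────
                        ┃      ▼12345678901       
                        ┃  Clap····█··█·█··       
                        ┃ HiHat··█··█··█···       
                        ┃  Bass█····█······       
                        ┃ Snare██······█···       
                        ┃  Kick·█·····██·█·       
                        ┃   Tom·██·······██       
                        ┃                         
                        ┃                         
                        ┗━━━━━━━━━━━━━━━━━━━━━━━━━
                                ┃                 
                                ┗━━━━━━━━━━━━━━━━━
                                                  
                                                  
                                                  
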